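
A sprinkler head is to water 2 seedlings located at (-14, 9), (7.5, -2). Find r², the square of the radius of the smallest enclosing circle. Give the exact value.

145.8125

The smallest circle enclosing two points has them as diameter endpoints.
Centre = midpoint = (-3.25, 3.5); r² = |(-14, 9)−(7.5, -2)|²/4 = 583.25/4 = 145.8125.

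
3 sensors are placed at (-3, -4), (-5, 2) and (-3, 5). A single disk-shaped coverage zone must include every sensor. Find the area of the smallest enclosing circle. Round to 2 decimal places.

63.62

Call the three points A, B, C in the order given.
Side lengths²: AB² = 40, AC² = 81, BC² = 13.
Since AC² = 81 ≥ 40 + 13 = 53, the angle opposite AC is not acute, so the smallest enclosing circle has AC as diameter.
Centre = midpoint of AC = (-3, 0.5), r² = 81/4 = 20.25.
Area = π·r² = π·20.25 ≈ 63.62.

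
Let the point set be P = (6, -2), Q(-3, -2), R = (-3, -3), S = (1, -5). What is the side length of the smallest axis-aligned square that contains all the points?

9

The bounding box has width 9 and height 3.
An axis-aligned square enclosing the set must have side ≥ max(width, height).
So the minimum side is max(9, 3) = 9.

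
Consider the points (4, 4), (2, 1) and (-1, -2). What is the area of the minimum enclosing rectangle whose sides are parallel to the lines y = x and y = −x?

5.5

In coordinates u = x + y, v = x − y the rectangle is axis-aligned; the map (x,y)→(u,v) scales areas by 2.
u-values: 8, 3, -3; range = 8 − (-3) = 11.
v-values: 0, 1, 1; range = 1 − 0 = 1.
Area = (11 × 1) / 2 = 5.5.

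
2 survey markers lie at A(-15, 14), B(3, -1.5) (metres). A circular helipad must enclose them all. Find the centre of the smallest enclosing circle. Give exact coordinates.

(-6, 6.25)

The smallest circle enclosing two points has them as diameter endpoints.
Centre = midpoint = (-6, 6.25); r² = |AB|²/4 = 564.25/4 = 141.0625.
Centre = (-6, 6.25).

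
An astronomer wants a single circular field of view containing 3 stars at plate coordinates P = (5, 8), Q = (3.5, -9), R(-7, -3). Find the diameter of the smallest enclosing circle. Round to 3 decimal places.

17.919

Side lengths²: PQ² = 291.25, PR² = 265, QR² = 146.25.
Since PQ² = 291.25 < 265 + 146.25 = 411.25, the triangle is acute, so the smallest enclosing circle is the circumcircle.
Circumcentre = (1.53, -0.26), r² = 80.2685.
Diameter = 2r = 2√(80.2685) ≈ 17.919.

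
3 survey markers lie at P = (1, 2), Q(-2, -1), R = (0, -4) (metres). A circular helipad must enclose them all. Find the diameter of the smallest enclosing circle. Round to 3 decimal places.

6.083

Side lengths²: PQ² = 18, PR² = 37, QR² = 13.
Since PR² = 37 ≥ 18 + 13 = 31, the angle opposite PR is not acute, so the smallest enclosing circle has PR as diameter.
Centre = midpoint of PR = (0.5, -1), r² = 37/4 = 9.25.
Diameter = 2r = 2√(9.25) ≈ 6.083.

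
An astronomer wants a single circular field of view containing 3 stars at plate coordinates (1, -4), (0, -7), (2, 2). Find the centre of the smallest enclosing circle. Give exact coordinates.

(1, -2.5)

Call the three points A, B, C in the order given.
Side lengths²: AB² = 10, AC² = 37, BC² = 85.
Since BC² = 85 ≥ 37 + 10 = 47, the angle opposite BC is not acute, so the smallest enclosing circle has BC as diameter.
Centre = midpoint of BC = (1, -2.5), r² = 85/4 = 21.25.
Centre = (1, -2.5).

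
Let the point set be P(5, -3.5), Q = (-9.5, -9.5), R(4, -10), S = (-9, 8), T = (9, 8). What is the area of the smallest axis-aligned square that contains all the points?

The bounding box has width 18.5 and height 18.
An axis-aligned square enclosing the set must have side ≥ max(width, height).
So the minimum side is max(18.5, 18) = 18.5.
Area = 18.5² = 342.25.

342.25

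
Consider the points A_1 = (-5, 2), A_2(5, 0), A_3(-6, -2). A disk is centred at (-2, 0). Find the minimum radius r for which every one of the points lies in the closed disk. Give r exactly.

7

The required radius is the distance from (-2, 0) to the farthest point.
Squared distances: 13, 49, 20.
Maximum is 49, attained at A_2.
r = √49 = 7.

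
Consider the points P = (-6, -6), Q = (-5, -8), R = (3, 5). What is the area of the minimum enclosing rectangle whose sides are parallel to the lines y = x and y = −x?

52.5

In coordinates u = x + y, v = x − y the rectangle is axis-aligned; the map (x,y)→(u,v) scales areas by 2.
u-values: -12, -13, 8; range = 8 − (-13) = 21.
v-values: 0, 3, -2; range = 3 − (-2) = 5.
Area = (21 × 5) / 2 = 52.5.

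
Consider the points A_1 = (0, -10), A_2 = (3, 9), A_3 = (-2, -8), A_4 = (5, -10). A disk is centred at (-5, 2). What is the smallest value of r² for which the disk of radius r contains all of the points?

244

The required radius is the distance from (-5, 2) to the farthest point.
Squared distances: 169, 113, 109, 244.
Maximum is 244, attained at A_4.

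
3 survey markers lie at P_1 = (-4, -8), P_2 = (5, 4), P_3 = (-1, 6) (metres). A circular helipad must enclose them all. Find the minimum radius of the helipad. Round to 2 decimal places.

Side lengths²: P_1P_2² = 225, P_1P_3² = 205, P_2P_3² = 40.
Since P_1P_2² = 225 < 205 + 40 = 245, the triangle is acute, so the smallest enclosing circle is the circumcircle.
Circumcentre = (-1/6, -1.5), r² = 1025/18.
r = √(1025/18) ≈ 7.55.

7.55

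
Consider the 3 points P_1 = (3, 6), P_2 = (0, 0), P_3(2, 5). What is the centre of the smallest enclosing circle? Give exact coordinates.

(1.5, 3)

Side lengths²: P_1P_2² = 45, P_1P_3² = 2, P_2P_3² = 29.
Since P_1P_2² = 45 ≥ 29 + 2 = 31, the angle opposite P_1P_2 is not acute, so the smallest enclosing circle has P_1P_2 as diameter.
Centre = midpoint of P_1P_2 = (1.5, 3), r² = 45/4 = 11.25.
Centre = (1.5, 3).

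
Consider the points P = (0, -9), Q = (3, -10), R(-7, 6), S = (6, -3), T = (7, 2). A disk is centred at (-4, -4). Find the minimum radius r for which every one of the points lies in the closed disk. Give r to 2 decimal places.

The required radius is the distance from (-4, -4) to the farthest point.
Squared distances: 41, 85, 109, 101, 157.
Maximum is 157, attained at T.
r = √157 ≈ 12.53.

12.53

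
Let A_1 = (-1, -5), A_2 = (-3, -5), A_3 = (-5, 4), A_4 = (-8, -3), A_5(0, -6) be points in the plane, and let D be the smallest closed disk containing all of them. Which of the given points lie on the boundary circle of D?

A_3, A_4, A_5

The minimum enclosing circle of a finite set is fixed by two of the points (as a diameter) or three (as a circumcircle).
The minimum enclosing circle is determined by three boundary points: A_3, A_4, A_5.
Their circumcentre is (-71/26, -29/26) with r² = 10585/338.
The farthest remaining point A_1 is at distance² 6113/338 ≤ 10585/338.
The points at distance exactly r from the centre are A_3, A_4, A_5 — 3 points.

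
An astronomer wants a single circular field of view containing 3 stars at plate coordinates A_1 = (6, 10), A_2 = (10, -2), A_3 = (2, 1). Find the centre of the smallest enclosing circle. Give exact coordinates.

Side lengths²: A_1A_2² = 160, A_1A_3² = 97, A_2A_3² = 73.
Since A_1A_2² = 160 < 97 + 73 = 170, the triangle is acute, so the smallest enclosing circle is the circumcircle.
Circumcentre = (107/14, 163/42), r² = 35405/882.
Centre = (107/14, 163/42).

(107/14, 163/42)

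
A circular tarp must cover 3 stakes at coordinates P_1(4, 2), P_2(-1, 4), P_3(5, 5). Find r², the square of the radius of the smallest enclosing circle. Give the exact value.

Side lengths²: P_1P_2² = 29, P_1P_3² = 10, P_2P_3² = 37.
Since P_2P_3² = 37 < 29 + 10 = 39, the triangle is acute, so the smallest enclosing circle is the circumcircle.
Circumcentre = (69/34, 147/34), r² = 5365/578.

5365/578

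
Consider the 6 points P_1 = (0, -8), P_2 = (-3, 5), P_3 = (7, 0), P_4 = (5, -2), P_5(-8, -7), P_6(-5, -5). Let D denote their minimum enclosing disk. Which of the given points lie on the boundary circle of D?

P_2, P_3, P_5

The minimum enclosing circle of a finite set is fixed by two of the points (as a diameter) or three (as a circumcircle).
The minimum enclosing circle is determined by three boundary points: P_2, P_3, P_5.
Their circumcentre is (-43/58, -173/58) with r² = 115765/1682.
The farthest remaining point P_4 is at distance² 57069/1682 ≤ 115765/1682.
The points at distance exactly r from the centre are P_2, P_3, P_5 — 3 points.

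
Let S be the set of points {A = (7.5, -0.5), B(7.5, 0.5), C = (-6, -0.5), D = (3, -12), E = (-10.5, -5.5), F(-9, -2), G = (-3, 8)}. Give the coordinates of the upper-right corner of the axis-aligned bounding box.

x-range [-10.5, 7.5], y-range [-12, 8].
The upper-right corner is (7.5, 8).

(7.5, 8)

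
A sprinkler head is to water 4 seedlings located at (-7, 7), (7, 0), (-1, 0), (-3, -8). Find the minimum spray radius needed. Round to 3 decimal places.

8.549

The minimum enclosing circle is determined by three boundary points: (-7, 7), (7, 0), (-3, -8).
Their circumcentre is (-20/13, 11/26) with r² = 49405/676.
The farthest remaining point (-1, 0) is at distance² 317/676 ≤ 49405/676.
r = √(49405/676) ≈ 8.549.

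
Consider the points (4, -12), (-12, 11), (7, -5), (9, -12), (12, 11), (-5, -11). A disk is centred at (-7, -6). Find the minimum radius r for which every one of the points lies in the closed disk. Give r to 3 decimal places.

The required radius is the distance from (-7, -6) to the farthest point.
Squared distances: 157, 314, 197, 292, 650, 29.
Maximum is 650, attained at (12, 11).
r = √650 ≈ 25.495.

25.495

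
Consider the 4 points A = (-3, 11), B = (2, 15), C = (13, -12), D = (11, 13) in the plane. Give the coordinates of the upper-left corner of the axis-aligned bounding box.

x-range [-3, 13], y-range [-12, 15].
The upper-left corner is (-3, 15).

(-3, 15)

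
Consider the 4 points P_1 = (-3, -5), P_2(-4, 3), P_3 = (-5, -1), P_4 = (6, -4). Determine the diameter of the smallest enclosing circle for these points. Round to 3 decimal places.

By Welzl's lemma the MEC is supported by two points (diametrically opposite) or three points (on a circumcircle).
The farthest pair is P_2–P_4 with squared distance 149. The circle on this segment as diameter has centre (1, -0.5) and r² = 149/4 = 37.25.
Check P_1: distance² to centre = 36.25 ≤ 37.25, so it lies inside.
All remaining points lie in this disk, and no smaller disk contains both endpoints, so this is the minimum enclosing circle.
Diameter = 2r = 2√(37.25) ≈ 12.207.

12.207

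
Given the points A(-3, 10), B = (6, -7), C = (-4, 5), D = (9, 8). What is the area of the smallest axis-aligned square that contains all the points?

289

The bounding box has width 13 and height 17.
An axis-aligned square enclosing the set must have side ≥ max(width, height).
So the minimum side is max(13, 17) = 17.
Area = 17² = 289.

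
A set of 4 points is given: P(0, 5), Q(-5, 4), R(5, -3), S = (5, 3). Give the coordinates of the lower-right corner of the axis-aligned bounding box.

x-range [-5, 5], y-range [-3, 5].
The lower-right corner is (5, -3).

(5, -3)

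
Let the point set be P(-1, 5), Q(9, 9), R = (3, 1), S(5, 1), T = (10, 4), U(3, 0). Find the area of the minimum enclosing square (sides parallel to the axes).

121

The bounding box has width 11 and height 9.
An axis-aligned square enclosing the set must have side ≥ max(width, height).
So the minimum side is max(11, 9) = 11.
Area = 11² = 121.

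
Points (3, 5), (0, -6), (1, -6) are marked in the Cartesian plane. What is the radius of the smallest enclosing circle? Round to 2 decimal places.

5.70

Call the three points A, B, C in the order given.
Side lengths²: AB² = 130, AC² = 125, BC² = 1.
Since AB² = 130 ≥ 125 + 1 = 126, the angle opposite AB is not acute, so the smallest enclosing circle has AB as diameter.
Centre = midpoint of AB = (1.5, -0.5), r² = 130/4 = 32.5.
r = √(32.5) ≈ 5.70.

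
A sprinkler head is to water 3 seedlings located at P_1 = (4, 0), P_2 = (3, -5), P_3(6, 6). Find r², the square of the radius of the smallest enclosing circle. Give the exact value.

32.5

Side lengths²: P_1P_2² = 26, P_1P_3² = 40, P_2P_3² = 130.
Since P_2P_3² = 130 ≥ 40 + 26 = 66, the angle opposite P_2P_3 is not acute, so the smallest enclosing circle has P_2P_3 as diameter.
Centre = midpoint of P_2P_3 = (4.5, 0.5), r² = 130/4 = 32.5.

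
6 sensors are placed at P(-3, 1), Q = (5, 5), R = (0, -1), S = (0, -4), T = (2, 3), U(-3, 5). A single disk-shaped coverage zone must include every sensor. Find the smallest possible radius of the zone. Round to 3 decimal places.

By Welzl's lemma the MEC is supported by two points (diametrically opposite) or three points (on a circumcircle).
The minimum enclosing circle is determined by three boundary points: Q, S, U.
Their circumcentre is (1, 4/3) with r² = 265/9.
The farthest remaining point P is at distance² 145/9 ≤ 265/9.
r = √(265/9) ≈ 5.426.

5.426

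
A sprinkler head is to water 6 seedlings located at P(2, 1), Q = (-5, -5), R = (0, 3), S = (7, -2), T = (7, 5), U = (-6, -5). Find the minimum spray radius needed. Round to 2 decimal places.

8.20

A smallest enclosing disk is always determined by at most three of the input points on its boundary.
The farthest pair is T–U with squared distance 269. The circle on this segment as diameter has centre (0.5, 0) and r² = 269/4 = 67.25.
Check P: distance² to centre = 3.25 ≤ 67.25, so it lies inside.
All remaining points lie in this disk, and no smaller disk contains both endpoints, so this is the minimum enclosing circle.
r = √(67.25) ≈ 8.20.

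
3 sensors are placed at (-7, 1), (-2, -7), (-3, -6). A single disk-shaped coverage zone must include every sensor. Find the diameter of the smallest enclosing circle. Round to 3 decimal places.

9.434

Call the three points A, B, C in the order given.
Side lengths²: AB² = 89, AC² = 65, BC² = 2.
Since AB² = 89 ≥ 65 + 2 = 67, the angle opposite AB is not acute, so the smallest enclosing circle has AB as diameter.
Centre = midpoint of AB = (-4.5, -3), r² = 89/4 = 22.25.
Diameter = 2r = 2√(22.25) ≈ 9.434.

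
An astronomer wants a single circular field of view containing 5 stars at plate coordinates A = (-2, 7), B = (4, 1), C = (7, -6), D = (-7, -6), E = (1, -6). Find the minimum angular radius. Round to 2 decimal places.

8.47

A smallest enclosing disk is always determined by at most three of the input points on its boundary.
The minimum enclosing circle is determined by three boundary points: A, C, D.
Their circumcentre is (0, -16/13) with r² = 12125/169.
The farthest remaining point E is at distance² 4013/169 ≤ 12125/169.
r = √(12125/169) ≈ 8.47.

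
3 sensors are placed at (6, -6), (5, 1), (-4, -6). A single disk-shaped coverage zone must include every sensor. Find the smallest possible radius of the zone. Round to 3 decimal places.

Call the three points A, B, C in the order given.
Side lengths²: AB² = 50, AC² = 100, BC² = 130.
Since BC² = 130 < 100 + 50 = 150, the triangle is acute, so the smallest enclosing circle is the circumcircle.
Circumcentre = (1, -22/7), r² = 1625/49.
r = √(1625/49) ≈ 5.759.

5.759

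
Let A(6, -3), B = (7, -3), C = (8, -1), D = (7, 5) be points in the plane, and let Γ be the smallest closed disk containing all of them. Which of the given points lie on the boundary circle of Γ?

A smallest enclosing disk is always determined by at most three of the input points on its boundary.
The farthest pair is A–D with squared distance 65. The circle on this segment as diameter has centre (6.5, 1) and r² = 65/4 = 16.25.
Check B: distance² to centre = 16.25 ≤ 16.25, so it lies inside.
All remaining points lie in this disk, and no smaller disk contains both endpoints, so this is the minimum enclosing circle.
The points at distance exactly r from the centre are A, B, D — 3 points.

A, B, D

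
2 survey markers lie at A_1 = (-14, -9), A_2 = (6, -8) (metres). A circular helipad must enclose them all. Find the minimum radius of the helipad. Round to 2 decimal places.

The smallest circle enclosing two points has them as diameter endpoints.
Centre = midpoint = (-4, -8.5); r² = |A_1A_2|²/4 = 401/4 = 100.25.
r = √(100.25) ≈ 10.01.

10.01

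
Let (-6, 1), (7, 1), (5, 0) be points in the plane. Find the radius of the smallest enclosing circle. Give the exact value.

6.5

Call the three points A, B, C in the order given.
Side lengths²: AB² = 169, AC² = 122, BC² = 5.
Since AB² = 169 ≥ 122 + 5 = 127, the angle opposite AB is not acute, so the smallest enclosing circle has AB as diameter.
Centre = midpoint of AB = (0.5, 1), r² = 169/4 = 42.25.
r = √(42.25) = 6.5.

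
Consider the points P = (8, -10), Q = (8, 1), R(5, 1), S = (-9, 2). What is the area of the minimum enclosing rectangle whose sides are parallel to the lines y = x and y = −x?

232

In coordinates u = x + y, v = x − y the rectangle is axis-aligned; the map (x,y)→(u,v) scales areas by 2.
u-values: -2, 9, 6, -7; range = 9 − (-7) = 16.
v-values: 18, 7, 4, -11; range = 18 − (-11) = 29.
Area = (16 × 29) / 2 = 232.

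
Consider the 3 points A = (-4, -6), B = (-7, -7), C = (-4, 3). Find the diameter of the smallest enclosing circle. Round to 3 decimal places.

10.440

Side lengths²: AB² = 10, AC² = 81, BC² = 109.
Since BC² = 109 ≥ 81 + 10 = 91, the angle opposite BC is not acute, so the smallest enclosing circle has BC as diameter.
Centre = midpoint of BC = (-5.5, -2), r² = 109/4 = 27.25.
Diameter = 2r = 2√(27.25) ≈ 10.440.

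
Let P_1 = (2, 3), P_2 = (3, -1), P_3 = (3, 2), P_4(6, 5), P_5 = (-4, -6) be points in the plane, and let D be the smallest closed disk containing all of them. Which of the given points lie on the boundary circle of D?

P_4, P_5

The farthest pair is P_4–P_5 with squared distance 221. The circle on this segment as diameter has centre (1, -0.5) and r² = 221/4 = 55.25.
Check P_1: distance² to centre = 13.25 ≤ 55.25, so it lies inside.
All remaining points lie in this disk, and no smaller disk contains both endpoints, so this is the minimum enclosing circle.
The points at distance exactly r from the centre are P_4, P_5 — 2 points.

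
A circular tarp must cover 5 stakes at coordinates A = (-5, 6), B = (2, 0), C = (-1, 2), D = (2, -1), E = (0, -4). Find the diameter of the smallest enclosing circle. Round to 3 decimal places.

11.180

The farthest pair is A–E with squared distance 125. The circle on this segment as diameter has centre (-2.5, 1) and r² = 125/4 = 31.25.
Check B: distance² to centre = 21.25 ≤ 31.25, so it lies inside.
All remaining points lie in this disk, and no smaller disk contains both endpoints, so this is the minimum enclosing circle.
Diameter = 2r = 2√(31.25) ≈ 11.180.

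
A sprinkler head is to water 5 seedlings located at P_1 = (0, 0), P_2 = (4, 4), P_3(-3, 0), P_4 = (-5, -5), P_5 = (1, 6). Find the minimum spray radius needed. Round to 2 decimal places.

The minimum enclosing circle of a finite set is fixed by two of the points (as a diameter) or three (as a circumcircle).
The minimum enclosing circle is determined by three boundary points: P_2, P_4, P_5.
Their circumcentre is (-0.9, -0.1) with r² = 40.82.
The farthest remaining point P_3 is at distance² 4.42 ≤ 40.82.
r = √(40.82) ≈ 6.39.

6.39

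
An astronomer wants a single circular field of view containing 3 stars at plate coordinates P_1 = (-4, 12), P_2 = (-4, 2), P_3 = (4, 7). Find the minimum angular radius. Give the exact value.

Side lengths²: P_1P_2² = 100, P_1P_3² = 89, P_2P_3² = 89.
Since P_1P_2² = 100 < 89 + 89 = 178, the triangle is acute, so the smallest enclosing circle is the circumcircle.
Circumcentre = (-1.5625, 7), r² = 30.94140625.
r = √(30.94140625) = 5.5625.

5.5625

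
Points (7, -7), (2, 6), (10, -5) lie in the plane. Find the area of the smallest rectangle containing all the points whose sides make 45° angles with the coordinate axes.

In coordinates u = x + y, v = x − y the rectangle is axis-aligned; the map (x,y)→(u,v) scales areas by 2.
u-values: 0, 8, 5; range = 8 − 0 = 8.
v-values: 14, -4, 15; range = 15 − (-4) = 19.
Area = (8 × 19) / 2 = 76.

76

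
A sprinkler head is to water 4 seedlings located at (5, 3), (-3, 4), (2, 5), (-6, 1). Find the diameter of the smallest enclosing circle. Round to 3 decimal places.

By Welzl's lemma the MEC is supported by two points (diametrically opposite) or three points (on a circumcircle).
The farthest pair is (5, 3)–(-6, 1) with squared distance 125. The circle on this segment as diameter has centre (-0.5, 2) and r² = 125/4 = 31.25.
Check (-3, 4): distance² to centre = 10.25 ≤ 31.25, so it lies inside.
All remaining points lie in this disk, and no smaller disk contains both endpoints, so this is the minimum enclosing circle.
Diameter = 2r = 2√(31.25) ≈ 11.180.

11.180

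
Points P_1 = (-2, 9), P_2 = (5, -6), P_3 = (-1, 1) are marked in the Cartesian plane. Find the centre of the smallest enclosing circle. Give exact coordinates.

Side lengths²: P_1P_2² = 274, P_1P_3² = 65, P_2P_3² = 85.
Since P_1P_2² = 274 ≥ 85 + 65 = 150, the angle opposite P_1P_2 is not acute, so the smallest enclosing circle has P_1P_2 as diameter.
Centre = midpoint of P_1P_2 = (1.5, 1.5), r² = 274/4 = 68.5.
Centre = (1.5, 1.5).

(1.5, 1.5)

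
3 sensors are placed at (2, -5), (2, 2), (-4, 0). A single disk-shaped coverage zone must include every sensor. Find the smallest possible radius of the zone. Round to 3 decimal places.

4.116

Call the three points A, B, C in the order given.
Side lengths²: AB² = 49, AC² = 61, BC² = 40.
Since AC² = 61 < 49 + 40 = 89, the triangle is acute, so the smallest enclosing circle is the circumcircle.
Circumcentre = (-1/6, -1.5), r² = 305/18.
r = √(305/18) ≈ 4.116.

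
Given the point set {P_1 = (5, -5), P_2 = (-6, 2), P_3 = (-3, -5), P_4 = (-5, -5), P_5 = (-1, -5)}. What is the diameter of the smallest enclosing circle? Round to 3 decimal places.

A smallest enclosing disk is always determined by at most three of the input points on its boundary.
The farthest pair is P_1–P_2 with squared distance 170. The circle on this segment as diameter has centre (-0.5, -1.5) and r² = 170/4 = 42.5.
Check P_3: distance² to centre = 18.5 ≤ 42.5, so it lies inside.
All remaining points lie in this disk, and no smaller disk contains both endpoints, so this is the minimum enclosing circle.
Diameter = 2r = 2√(42.5) ≈ 13.038.

13.038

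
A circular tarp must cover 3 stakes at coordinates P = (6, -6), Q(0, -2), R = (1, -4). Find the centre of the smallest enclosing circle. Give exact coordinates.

(3, -4)

Side lengths²: PQ² = 52, PR² = 29, QR² = 5.
Since PQ² = 52 ≥ 29 + 5 = 34, the angle opposite PQ is not acute, so the smallest enclosing circle has PQ as diameter.
Centre = midpoint of PQ = (3, -4), r² = 52/4 = 13.
Centre = (3, -4).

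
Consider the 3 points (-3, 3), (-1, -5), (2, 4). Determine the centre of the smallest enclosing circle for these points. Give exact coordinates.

Call the three points A, B, C in the order given.
Side lengths²: AB² = 68, AC² = 26, BC² = 90.
Since BC² = 90 < 68 + 26 = 94, the triangle is acute, so the smallest enclosing circle is the circumcircle.
Circumcentre = (2/7, -3/7), r² = 1105/49.
Centre = (2/7, -3/7).

(2/7, -3/7)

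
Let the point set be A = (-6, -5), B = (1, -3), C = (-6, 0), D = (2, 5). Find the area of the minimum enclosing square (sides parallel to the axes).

The bounding box has width 8 and height 10.
An axis-aligned square enclosing the set must have side ≥ max(width, height).
So the minimum side is max(8, 10) = 10.
Area = 10² = 100.

100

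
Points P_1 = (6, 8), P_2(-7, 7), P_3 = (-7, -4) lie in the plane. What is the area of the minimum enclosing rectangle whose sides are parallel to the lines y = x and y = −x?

In coordinates u = x + y, v = x − y the rectangle is axis-aligned; the map (x,y)→(u,v) scales areas by 2.
u-values: 14, 0, -11; range = 14 − (-11) = 25.
v-values: -2, -14, -3; range = -2 − (-14) = 12.
Area = (25 × 12) / 2 = 150.

150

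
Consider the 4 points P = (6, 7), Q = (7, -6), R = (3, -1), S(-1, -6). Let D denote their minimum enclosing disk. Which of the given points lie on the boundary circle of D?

A smallest enclosing disk is always determined by at most three of the input points on its boundary.
The minimum enclosing circle is determined by three boundary points: P, Q, S.
Their circumcentre is (3, 3/13) with r² = 9265/169.
The farthest remaining point R is at distance² 256/169 ≤ 9265/169.
The points at distance exactly r from the centre are P, Q, S — 3 points.

P, Q, S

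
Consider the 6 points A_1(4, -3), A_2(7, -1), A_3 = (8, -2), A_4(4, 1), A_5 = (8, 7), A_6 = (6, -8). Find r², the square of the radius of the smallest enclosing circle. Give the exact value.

57.25

A smallest enclosing disk is always determined by at most three of the input points on its boundary.
The farthest pair is A_5–A_6 with squared distance 229. The circle on this segment as diameter has centre (7, -0.5) and r² = 229/4 = 57.25.
Check A_1: distance² to centre = 15.25 ≤ 57.25, so it lies inside.
All remaining points lie in this disk, and no smaller disk contains both endpoints, so this is the minimum enclosing circle.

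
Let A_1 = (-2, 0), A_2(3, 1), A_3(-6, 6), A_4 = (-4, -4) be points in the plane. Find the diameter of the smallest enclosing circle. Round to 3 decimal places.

By Welzl's lemma the MEC is supported by two points (diametrically opposite) or three points (on a circumcircle).
The minimum enclosing circle is determined by three boundary points: A_2, A_3, A_4.
Their circumcentre is (-2.625, 1.475) with r² = 31.86625.
The farthest remaining point A_1 is at distance² 2.56625 ≤ 31.86625.
Diameter = 2r = 2√(31.86625) ≈ 11.290.

11.290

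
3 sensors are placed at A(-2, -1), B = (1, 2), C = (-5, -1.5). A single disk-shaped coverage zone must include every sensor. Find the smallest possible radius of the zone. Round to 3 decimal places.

3.473

Side lengths²: AB² = 18, AC² = 9.25, BC² = 48.25.
Since BC² = 48.25 ≥ 18 + 9.25 = 27.25, the angle opposite BC is not acute, so the smallest enclosing circle has BC as diameter.
Centre = midpoint of BC = (-2, 0.25), r² = 48.25/4 = 12.0625.
r = √(12.0625) ≈ 3.473.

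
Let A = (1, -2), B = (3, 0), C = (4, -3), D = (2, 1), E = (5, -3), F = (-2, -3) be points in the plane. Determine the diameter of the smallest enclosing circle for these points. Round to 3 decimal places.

7.071

The minimum enclosing circle of a finite set is fixed by two of the points (as a diameter) or three (as a circumcircle).
The minimum enclosing circle is determined by three boundary points: D, E, F.
Their circumcentre is (1.5, -2.5) with r² = 12.5.
The farthest remaining point B is at distance² 8.5 ≤ 12.5.
Diameter = 2r = 2√(12.5) ≈ 7.071.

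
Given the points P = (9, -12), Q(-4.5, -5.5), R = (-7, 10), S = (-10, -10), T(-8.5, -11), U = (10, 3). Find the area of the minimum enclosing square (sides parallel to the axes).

The bounding box has width 20 and height 22.
An axis-aligned square enclosing the set must have side ≥ max(width, height).
So the minimum side is max(20, 22) = 22.
Area = 22² = 484.

484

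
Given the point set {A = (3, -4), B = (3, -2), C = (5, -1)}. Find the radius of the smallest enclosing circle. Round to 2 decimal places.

Side lengths²: AB² = 4, AC² = 13, BC² = 5.
Since AC² = 13 ≥ 5 + 4 = 9, the angle opposite AC is not acute, so the smallest enclosing circle has AC as diameter.
Centre = midpoint of AC = (4, -2.5), r² = 13/4 = 3.25.
r = √(3.25) ≈ 1.80.

1.80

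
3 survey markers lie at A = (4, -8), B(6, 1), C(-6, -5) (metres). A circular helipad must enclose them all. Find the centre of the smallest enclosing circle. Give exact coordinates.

(0.21875, -2.4375)

Side lengths²: AB² = 85, AC² = 109, BC² = 180.
Since BC² = 180 < 109 + 85 = 194, the triangle is acute, so the smallest enclosing circle is the circumcircle.
Circumcentre = (0.21875, -2.4375), r² = 45.2392578125.
Centre = (0.21875, -2.4375).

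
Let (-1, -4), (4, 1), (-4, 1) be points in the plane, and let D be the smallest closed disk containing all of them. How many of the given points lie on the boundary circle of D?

Call the three points A, B, C in the order given.
Side lengths²: AB² = 50, AC² = 34, BC² = 64.
Since BC² = 64 < 50 + 34 = 84, the triangle is acute, so the smallest enclosing circle is the circumcircle.
Circumcentre = (0, 0), r² = 17.
The points at distance exactly r from the centre are (-1, -4), (4, 1), (-4, 1) — 3 points.

3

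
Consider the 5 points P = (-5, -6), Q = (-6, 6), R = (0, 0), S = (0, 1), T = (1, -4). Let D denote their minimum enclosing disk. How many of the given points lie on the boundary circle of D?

3

A smallest enclosing disk is always determined by at most three of the input points on its boundary.
The minimum enclosing circle is determined by three boundary points: P, Q, T.
Their circumcentre is (-275/74, 11/74) with r² = 108025/2738.
The farthest remaining point S is at distance² 39797/2738 ≤ 108025/2738.
The points at distance exactly r from the centre are P, Q, T — 3 points.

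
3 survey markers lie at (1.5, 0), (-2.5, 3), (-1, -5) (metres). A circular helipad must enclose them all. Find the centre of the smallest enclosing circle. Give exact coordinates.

Call the three points A, B, C in the order given.
Side lengths²: AB² = 25, AC² = 31.25, BC² = 66.25.
Since BC² = 66.25 ≥ 31.25 + 25 = 56.25, the angle opposite BC is not acute, so the smallest enclosing circle has BC as diameter.
Centre = midpoint of BC = (-1.75, -1), r² = 66.25/4 = 16.5625.
Centre = (-1.75, -1).

(-1.75, -1)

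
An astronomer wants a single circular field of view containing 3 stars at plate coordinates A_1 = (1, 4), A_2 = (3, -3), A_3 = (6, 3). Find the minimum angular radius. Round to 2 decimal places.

Side lengths²: A_1A_2² = 53, A_1A_3² = 26, A_2A_3² = 45.
Since A_1A_2² = 53 < 45 + 26 = 71, the triangle is acute, so the smallest enclosing circle is the circumcircle.
Circumcentre = (65/22, 17/22), r² = 3445/242.
r = √(3445/242) ≈ 3.77.

3.77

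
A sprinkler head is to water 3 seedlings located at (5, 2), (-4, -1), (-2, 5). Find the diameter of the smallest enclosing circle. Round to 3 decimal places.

9.520

Call the three points A, B, C in the order given.
Side lengths²: AB² = 90, AC² = 58, BC² = 40.
Since AB² = 90 < 58 + 40 = 98, the triangle is acute, so the smallest enclosing circle is the circumcircle.
Circumcentre = (0.375, 0.875), r² = 22.65625.
Diameter = 2r = 2√(22.65625) ≈ 9.520.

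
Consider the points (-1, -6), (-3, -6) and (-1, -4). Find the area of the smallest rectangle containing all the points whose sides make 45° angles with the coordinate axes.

In coordinates u = x + y, v = x − y the rectangle is axis-aligned; the map (x,y)→(u,v) scales areas by 2.
u-values: -7, -9, -5; range = -5 − (-9) = 4.
v-values: 5, 3, 3; range = 5 − 3 = 2.
Area = (4 × 2) / 2 = 4.

4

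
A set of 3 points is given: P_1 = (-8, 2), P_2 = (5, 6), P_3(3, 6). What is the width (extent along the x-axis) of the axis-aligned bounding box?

13

max x = 5, min x = -8, so width = 13.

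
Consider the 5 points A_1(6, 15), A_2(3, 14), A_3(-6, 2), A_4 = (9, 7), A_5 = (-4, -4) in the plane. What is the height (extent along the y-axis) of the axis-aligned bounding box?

max y = 15, min y = -4, so height = 19.

19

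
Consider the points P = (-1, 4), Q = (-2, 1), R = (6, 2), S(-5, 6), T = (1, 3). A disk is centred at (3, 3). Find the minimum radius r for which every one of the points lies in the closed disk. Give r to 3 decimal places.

8.544

The required radius is the distance from (3, 3) to the farthest point.
Squared distances: 17, 29, 10, 73, 4.
Maximum is 73, attained at S.
r = √73 ≈ 8.544.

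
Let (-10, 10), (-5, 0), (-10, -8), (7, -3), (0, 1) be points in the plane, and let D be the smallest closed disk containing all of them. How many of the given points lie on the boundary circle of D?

The minimum enclosing circle of a finite set is fixed by two of the points (as a diameter) or three (as a circumcircle).
The minimum enclosing circle is determined by three boundary points: (-10, 10), (-10, -8), (7, -3).
Their circumcentre is (-58/17, 1) with r² = 35953/289.
The farthest remaining point (0, 1) is at distance² 3364/289 ≤ 35953/289.
The points at distance exactly r from the centre are (-10, 10), (-10, -8), (7, -3) — 3 points.

3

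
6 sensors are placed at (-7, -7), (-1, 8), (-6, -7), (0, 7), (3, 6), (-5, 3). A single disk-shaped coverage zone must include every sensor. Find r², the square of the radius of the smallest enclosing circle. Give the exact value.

The minimum enclosing circle is determined by three boundary points: (-7, -7), (-1, 8), (3, 6).
Their circumcentre is (-61/24, -1/12) with r² = 39005/576.
The farthest remaining point (-6, -7) is at distance² 34445/576 ≤ 39005/576.

39005/576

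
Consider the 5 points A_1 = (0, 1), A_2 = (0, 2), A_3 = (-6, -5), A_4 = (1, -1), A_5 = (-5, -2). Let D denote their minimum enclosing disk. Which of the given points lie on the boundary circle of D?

A_2, A_3

The minimum enclosing circle of a finite set is fixed by two of the points (as a diameter) or three (as a circumcircle).
The farthest pair is A_2–A_3 with squared distance 85. The circle on this segment as diameter has centre (-3, -1.5) and r² = 85/4 = 21.25.
Check A_1: distance² to centre = 15.25 ≤ 21.25, so it lies inside.
All remaining points lie in this disk, and no smaller disk contains both endpoints, so this is the minimum enclosing circle.
The points at distance exactly r from the centre are A_2, A_3 — 2 points.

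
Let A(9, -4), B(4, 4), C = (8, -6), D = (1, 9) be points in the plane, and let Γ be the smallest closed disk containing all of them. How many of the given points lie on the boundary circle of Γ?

A smallest enclosing disk is always determined by at most three of the input points on its boundary.
The farthest pair is C–D with squared distance 274. The circle on this segment as diameter has centre (4.5, 1.5) and r² = 274/4 = 68.5.
Check A: distance² to centre = 50.5 ≤ 68.5, so it lies inside.
All remaining points lie in this disk, and no smaller disk contains both endpoints, so this is the minimum enclosing circle.
The points at distance exactly r from the centre are C, D — 2 points.

2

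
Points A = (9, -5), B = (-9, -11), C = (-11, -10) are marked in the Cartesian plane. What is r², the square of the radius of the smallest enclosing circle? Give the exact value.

106.25

Side lengths²: AB² = 360, AC² = 425, BC² = 5.
Since AC² = 425 ≥ 360 + 5 = 365, the angle opposite AC is not acute, so the smallest enclosing circle has AC as diameter.
Centre = midpoint of AC = (-1, -7.5), r² = 425/4 = 106.25.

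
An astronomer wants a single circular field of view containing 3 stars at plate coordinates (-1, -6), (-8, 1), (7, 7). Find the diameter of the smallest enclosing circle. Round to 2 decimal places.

Call the three points A, B, C in the order given.
Side lengths²: AB² = 98, AC² = 233, BC² = 261.
Since BC² = 261 < 233 + 98 = 331, the triangle is acute, so the smallest enclosing circle is the circumcircle.
Circumcentre = (3/14, 31/14), r² = 6757/98.
Diameter = 2r = 2√(6757/98) ≈ 16.61.

16.61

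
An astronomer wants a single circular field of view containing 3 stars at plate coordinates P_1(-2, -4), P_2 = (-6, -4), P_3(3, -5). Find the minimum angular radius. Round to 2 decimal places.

4.53

Side lengths²: P_1P_2² = 16, P_1P_3² = 26, P_2P_3² = 82.
Since P_2P_3² = 82 ≥ 26 + 16 = 42, the angle opposite P_2P_3 is not acute, so the smallest enclosing circle has P_2P_3 as diameter.
Centre = midpoint of P_2P_3 = (-1.5, -4.5), r² = 82/4 = 20.5.
r = √(20.5) ≈ 4.53.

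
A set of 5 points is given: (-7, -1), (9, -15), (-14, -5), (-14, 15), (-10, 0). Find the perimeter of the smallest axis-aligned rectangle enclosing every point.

106

Width = max x − min x = 9 − (-14) = 23.
Height = max y − min y = 15 − (-15) = 30.
Perimeter = 2(23 + 30) = 106.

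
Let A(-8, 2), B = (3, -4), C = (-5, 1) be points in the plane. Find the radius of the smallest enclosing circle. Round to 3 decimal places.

6.265

Side lengths²: AB² = 157, AC² = 10, BC² = 89.
Since AB² = 157 ≥ 89 + 10 = 99, the angle opposite AB is not acute, so the smallest enclosing circle has AB as diameter.
Centre = midpoint of AB = (-2.5, -1), r² = 157/4 = 39.25.
r = √(39.25) ≈ 6.265.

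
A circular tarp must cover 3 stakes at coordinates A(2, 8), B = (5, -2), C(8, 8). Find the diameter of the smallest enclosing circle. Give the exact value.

10.9

Side lengths²: AB² = 109, AC² = 36, BC² = 109.
Since BC² = 109 < 109 + 36 = 145, the triangle is acute, so the smallest enclosing circle is the circumcircle.
Circumcentre = (5, 3.45), r² = 29.7025.
Diameter = 2r = 2√(29.7025) = 10.9.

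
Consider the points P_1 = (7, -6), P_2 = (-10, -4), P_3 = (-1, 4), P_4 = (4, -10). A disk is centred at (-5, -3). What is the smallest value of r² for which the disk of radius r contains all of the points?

153

The required radius is the distance from (-5, -3) to the farthest point.
Squared distances: 153, 26, 65, 130.
Maximum is 153, attained at P_1.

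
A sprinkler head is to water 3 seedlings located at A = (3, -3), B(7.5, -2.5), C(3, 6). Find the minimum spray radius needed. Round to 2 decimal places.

Side lengths²: AB² = 20.5, AC² = 81, BC² = 92.5.
Since BC² = 92.5 < 81 + 20.5 = 101.5, the triangle is acute, so the smallest enclosing circle is the circumcircle.
Circumcentre = (43/9, 1.5), r² = 7585/324.
r = √(7585/324) ≈ 4.84.

4.84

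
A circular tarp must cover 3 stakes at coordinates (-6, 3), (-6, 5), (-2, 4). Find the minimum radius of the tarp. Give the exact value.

Call the three points A, B, C in the order given.
Side lengths²: AB² = 4, AC² = 17, BC² = 17.
Since BC² = 17 < 17 + 4 = 21, the triangle is acute, so the smallest enclosing circle is the circumcircle.
Circumcentre = (-4.125, 4), r² = 4.515625.
r = √(4.515625) = 2.125.

2.125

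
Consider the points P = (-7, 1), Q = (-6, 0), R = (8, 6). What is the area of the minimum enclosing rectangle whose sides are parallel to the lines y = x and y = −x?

In coordinates u = x + y, v = x − y the rectangle is axis-aligned; the map (x,y)→(u,v) scales areas by 2.
u-values: -6, -6, 14; range = 14 − (-6) = 20.
v-values: -8, -6, 2; range = 2 − (-8) = 10.
Area = (20 × 10) / 2 = 100.

100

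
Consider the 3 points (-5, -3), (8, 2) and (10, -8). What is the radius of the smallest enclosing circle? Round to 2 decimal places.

8.02

Call the three points A, B, C in the order given.
Side lengths²: AB² = 194, AC² = 250, BC² = 104.
Since AC² = 250 < 194 + 104 = 298, the triangle is acute, so the smallest enclosing circle is the circumcircle.
Circumcentre = (41/14, -59/14), r² = 6305/98.
r = √(6305/98) ≈ 8.02.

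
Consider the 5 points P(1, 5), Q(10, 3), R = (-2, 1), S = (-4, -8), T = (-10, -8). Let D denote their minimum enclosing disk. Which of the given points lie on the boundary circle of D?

Q, T

The farthest pair is Q–T with squared distance 521. The circle on this segment as diameter has centre (0, -2.5) and r² = 521/4 = 130.25.
Check P: distance² to centre = 57.25 ≤ 130.25, so it lies inside.
All remaining points lie in this disk, and no smaller disk contains both endpoints, so this is the minimum enclosing circle.
The points at distance exactly r from the centre are Q, T — 2 points.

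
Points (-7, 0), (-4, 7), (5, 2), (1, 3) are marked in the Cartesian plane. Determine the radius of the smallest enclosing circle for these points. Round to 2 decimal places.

The minimum enclosing circle of a finite set is fixed by two of the points (as a diameter) or three (as a circumcircle).
The minimum enclosing circle is determined by three boundary points: (-7, 0), (-4, 7), (5, 2).
Their circumcentre is (-43/39, 21/13) with r² = 56869/1521.
The farthest remaining point (1, 3) is at distance² 9640/1521 ≤ 56869/1521.
r = √(56869/1521) ≈ 6.11.

6.11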